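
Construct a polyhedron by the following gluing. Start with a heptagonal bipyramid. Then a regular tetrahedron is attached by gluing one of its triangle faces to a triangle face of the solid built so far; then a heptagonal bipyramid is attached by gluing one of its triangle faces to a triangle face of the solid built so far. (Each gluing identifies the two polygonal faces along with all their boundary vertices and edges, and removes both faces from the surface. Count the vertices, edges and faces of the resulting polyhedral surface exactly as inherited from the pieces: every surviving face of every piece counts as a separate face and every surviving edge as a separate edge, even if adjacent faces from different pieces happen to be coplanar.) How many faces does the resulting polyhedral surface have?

28

A heptagonal bipyramid: V=9, E=21, F=14.
Attach a regular tetrahedron (V=4, E=6, F=4) along a 3-gon: merge 3 vertices and 3 edges, delete both glued faces → V=10, E=24, F=16.
Attach a heptagonal bipyramid (V=9, E=21, F=14) along a 3-gon: merge 3 vertices and 3 edges, delete both glued faces → V=16, E=42, F=28.
Check: V − E + F = 16 − 42 + 28 = 2.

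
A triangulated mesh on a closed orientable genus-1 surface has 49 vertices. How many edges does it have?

χ = 2 − 2·1 = 0, and every face is a triangle so 3F = 2E.
V − E + F = 0 with E = 3F/2 gives 49 − (3/2 − 1)·F = 0, so F = 98 and E = 147.

147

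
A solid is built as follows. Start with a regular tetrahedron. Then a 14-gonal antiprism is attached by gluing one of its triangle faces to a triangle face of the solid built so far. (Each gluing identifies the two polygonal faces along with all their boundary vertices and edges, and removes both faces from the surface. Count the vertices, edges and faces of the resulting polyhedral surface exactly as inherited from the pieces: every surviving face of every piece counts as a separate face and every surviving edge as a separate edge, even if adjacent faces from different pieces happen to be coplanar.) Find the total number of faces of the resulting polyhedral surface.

A regular tetrahedron: V=4, E=6, F=4.
Attach a 14-gonal antiprism (V=28, E=56, F=30) along a 3-gon: merge 3 vertices and 3 edges, delete both glued faces → V=29, E=59, F=32.
Check: V − E + F = 29 − 59 + 32 = 2.

32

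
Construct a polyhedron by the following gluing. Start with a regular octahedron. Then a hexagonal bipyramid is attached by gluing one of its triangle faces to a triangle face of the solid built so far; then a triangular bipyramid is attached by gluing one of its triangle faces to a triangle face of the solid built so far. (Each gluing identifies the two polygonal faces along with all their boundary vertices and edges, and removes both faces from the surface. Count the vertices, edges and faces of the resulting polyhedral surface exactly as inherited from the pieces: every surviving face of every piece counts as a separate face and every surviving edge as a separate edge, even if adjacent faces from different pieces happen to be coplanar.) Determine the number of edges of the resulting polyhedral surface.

A regular octahedron: V=6, E=12, F=8.
Attach a hexagonal bipyramid (V=8, E=18, F=12) along a 3-gon: merge 3 vertices and 3 edges, delete both glued faces → V=11, E=27, F=18.
Attach a triangular bipyramid (V=5, E=9, F=6) along a 3-gon: merge 3 vertices and 3 edges, delete both glued faces → V=13, E=33, F=22.
Check: V − E + F = 13 − 33 + 22 = 2.

33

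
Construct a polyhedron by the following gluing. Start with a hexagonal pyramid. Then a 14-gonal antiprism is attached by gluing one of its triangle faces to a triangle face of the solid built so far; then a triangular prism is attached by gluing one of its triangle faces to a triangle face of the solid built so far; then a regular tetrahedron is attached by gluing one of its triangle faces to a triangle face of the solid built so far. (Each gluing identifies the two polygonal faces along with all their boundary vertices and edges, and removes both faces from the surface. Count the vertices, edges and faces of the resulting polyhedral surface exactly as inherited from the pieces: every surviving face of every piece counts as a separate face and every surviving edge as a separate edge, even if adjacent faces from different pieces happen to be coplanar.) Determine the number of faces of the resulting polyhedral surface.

A hexagonal pyramid: V=7, E=12, F=7.
Attach a 14-gonal antiprism (V=28, E=56, F=30) along a 3-gon: merge 3 vertices and 3 edges, delete both glued faces → V=32, E=65, F=35.
Attach a triangular prism (V=6, E=9, F=5) along a 3-gon: merge 3 vertices and 3 edges, delete both glued faces → V=35, E=71, F=38.
Attach a regular tetrahedron (V=4, E=6, F=4) along a 3-gon: merge 3 vertices and 3 edges, delete both glued faces → V=36, E=74, F=40.
Check: V − E + F = 36 − 74 + 40 = 2.

40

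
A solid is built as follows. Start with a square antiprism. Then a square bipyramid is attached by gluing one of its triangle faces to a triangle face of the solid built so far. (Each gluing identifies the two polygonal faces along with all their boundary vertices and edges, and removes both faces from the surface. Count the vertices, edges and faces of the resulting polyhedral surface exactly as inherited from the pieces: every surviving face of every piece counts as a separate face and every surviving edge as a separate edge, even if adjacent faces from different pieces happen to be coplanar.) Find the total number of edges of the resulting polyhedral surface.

25

A square antiprism: V=8, E=16, F=10.
Attach a square bipyramid (V=6, E=12, F=8) along a 3-gon: merge 3 vertices and 3 edges, delete both glued faces → V=11, E=25, F=16.
Check: V − E + F = 11 − 25 + 16 = 2.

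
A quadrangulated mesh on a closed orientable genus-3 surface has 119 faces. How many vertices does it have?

115

χ = 2 − 2·3 = -4, and every face is a square so 4F = 2E.
E = 4·119/2 = 238. Then V = -4 + E − F = -4 + 238 − 119 = 115.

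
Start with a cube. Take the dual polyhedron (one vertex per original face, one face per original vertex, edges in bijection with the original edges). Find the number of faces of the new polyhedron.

The base solid has V = 8, E = 12, F = 6.
The dual swaps V and F and preserves E: V′ = F = 6, E′ = E = 12, F′ = V = 8.

8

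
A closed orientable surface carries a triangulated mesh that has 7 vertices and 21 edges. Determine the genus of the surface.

Every face is a triangle and each edge borders two faces, so 3F = 2·21, giving F = 14.
χ = V − E + F = 7 − 21 + 14 = 0.
For a closed orientable surface χ = 2 − 2g, so g = (2 − (0))/2 = 1.

1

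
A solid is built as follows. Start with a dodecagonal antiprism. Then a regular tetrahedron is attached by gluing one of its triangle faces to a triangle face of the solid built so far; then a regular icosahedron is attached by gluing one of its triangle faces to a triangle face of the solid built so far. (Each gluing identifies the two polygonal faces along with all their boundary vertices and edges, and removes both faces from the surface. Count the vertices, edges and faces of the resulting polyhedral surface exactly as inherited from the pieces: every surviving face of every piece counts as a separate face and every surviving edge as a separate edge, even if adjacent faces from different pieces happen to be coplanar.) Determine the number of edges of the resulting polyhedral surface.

A dodecagonal antiprism: V=24, E=48, F=26.
Attach a regular tetrahedron (V=4, E=6, F=4) along a 3-gon: merge 3 vertices and 3 edges, delete both glued faces → V=25, E=51, F=28.
Attach a regular icosahedron (V=12, E=30, F=20) along a 3-gon: merge 3 vertices and 3 edges, delete both glued faces → V=34, E=78, F=46.
Check: V − E + F = 34 − 78 + 46 = 2.

78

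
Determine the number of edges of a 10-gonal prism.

30

A prism on an n-gon has two n-gon bases and n rectangular sides: V = 2·10 = 20, E = 3·10 = 30, F = 10 + 2 = 12.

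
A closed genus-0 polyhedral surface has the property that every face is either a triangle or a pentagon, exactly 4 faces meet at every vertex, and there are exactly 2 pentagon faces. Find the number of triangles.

10

Let x be the number of triangles; then F = 2 + x.
Edge–face incidences: 2E = 5·2 + 3·x = 10 + 3x.
Every vertex has degree 4, so 4V = 2E.
Euler: V − E + F = 2 ⇒ (2E)/4 − E + (2 + x) = 2.
Multiply by 8: 2·(2E) − 4·(2E) + 8·(2 + x) = 16, i.e. 16 + 8x − 2·(10 + 3x) = 16.
Collecting terms: 2x − 4 = 16, so 2x = 20, so x = 10.
Then 2E = 10 + 3·10 = 40, so E = 20, V = 2E/4 = 10, F = 2 + 10 = 12.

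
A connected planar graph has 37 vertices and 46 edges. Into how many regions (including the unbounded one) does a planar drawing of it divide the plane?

Euler's formula for a connected plane graph: V − E + F = 2, so F = 2 − 37 + 46 = 11.

11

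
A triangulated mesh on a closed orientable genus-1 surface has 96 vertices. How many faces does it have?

192

χ = 2 − 2·1 = 0, and every face is a triangle so 3F = 2E.
V − E + F = 0 with E = 3F/2 gives 96 − (3/2 − 1)·F = 0, so F = 192 and E = 288.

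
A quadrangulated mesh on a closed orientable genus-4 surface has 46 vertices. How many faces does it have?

52

χ = 2 − 2·4 = -6, and every face is a square so 4F = 2E.
V − E + F = -6 with E = 4F/2 gives 46 − (4/2 − 1)·F = -6, so F = 52 and E = 104.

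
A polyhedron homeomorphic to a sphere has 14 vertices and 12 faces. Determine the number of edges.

24

Here V − E + F = 2.
E = V + F − (2) = 14 + 12 − (2) = 24.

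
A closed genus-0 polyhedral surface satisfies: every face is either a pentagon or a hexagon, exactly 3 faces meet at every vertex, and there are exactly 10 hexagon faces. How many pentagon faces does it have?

12

Let x be the number of pentagons; then F = 10 + x.
Edge–face incidences: 2E = 6·10 + 5·x = 60 + 5x.
Every vertex has degree 3, so 3V = 2E.
Euler: V − E + F = 2 ⇒ (2E)/3 − E + (10 + x) = 2.
Multiply by 6: 2·(2E) − 3·(2E) + 6·(10 + x) = 12, i.e. 60 + 6x − (60 + 5x) = 12.
Collecting terms: x = 12.
Then 2E = 60 + 5·12 = 120, so E = 60, V = 2E/3 = 40, F = 10 + 12 = 22.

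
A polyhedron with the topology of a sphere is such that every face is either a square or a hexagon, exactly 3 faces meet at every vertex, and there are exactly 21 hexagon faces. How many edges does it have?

75

Let x be the number of squares; then F = 21 + x.
Edge–face incidences: 2E = 6·21 + 4·x = 126 + 4x.
Every vertex has degree 3, so 3V = 2E.
Euler: V − E + F = 2 ⇒ (2E)/3 − E + (21 + x) = 2.
Multiply by 6: 2·(2E) − 3·(2E) + 6·(21 + x) = 12, i.e. 126 + 6x − (126 + 4x) = 12.
Collecting terms: 2x = 12, so x = 6.
Then 2E = 126 + 4·6 = 150, so E = 75, V = 2E/3 = 50, F = 21 + 6 = 27.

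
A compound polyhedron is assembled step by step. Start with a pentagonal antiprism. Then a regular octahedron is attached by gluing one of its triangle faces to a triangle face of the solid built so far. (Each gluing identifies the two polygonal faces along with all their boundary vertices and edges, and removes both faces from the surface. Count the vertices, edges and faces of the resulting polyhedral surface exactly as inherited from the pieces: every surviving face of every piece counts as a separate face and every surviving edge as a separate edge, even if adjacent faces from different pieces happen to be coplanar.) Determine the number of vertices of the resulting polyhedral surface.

13

A pentagonal antiprism: V=10, E=20, F=12.
Attach a regular octahedron (V=6, E=12, F=8) along a 3-gon: merge 3 vertices and 3 edges, delete both glued faces → V=13, E=29, F=18.
Check: V − E + F = 13 − 29 + 18 = 2.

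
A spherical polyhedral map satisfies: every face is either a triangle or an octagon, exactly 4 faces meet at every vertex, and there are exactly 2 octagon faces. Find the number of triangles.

Let x be the number of triangles; then F = 2 + x.
Edge–face incidences: 2E = 8·2 + 3·x = 16 + 3x.
Every vertex has degree 4, so 4V = 2E.
Euler: V − E + F = 2 ⇒ (2E)/4 − E + (2 + x) = 2.
Multiply by 8: 2·(2E) − 4·(2E) + 8·(2 + x) = 16, i.e. 16 + 8x − 2·(16 + 3x) = 16.
Collecting terms: 2x − 16 = 16, so 2x = 32, so x = 16.
Then 2E = 16 + 3·16 = 64, so E = 32, V = 2E/4 = 16, F = 2 + 16 = 18.

16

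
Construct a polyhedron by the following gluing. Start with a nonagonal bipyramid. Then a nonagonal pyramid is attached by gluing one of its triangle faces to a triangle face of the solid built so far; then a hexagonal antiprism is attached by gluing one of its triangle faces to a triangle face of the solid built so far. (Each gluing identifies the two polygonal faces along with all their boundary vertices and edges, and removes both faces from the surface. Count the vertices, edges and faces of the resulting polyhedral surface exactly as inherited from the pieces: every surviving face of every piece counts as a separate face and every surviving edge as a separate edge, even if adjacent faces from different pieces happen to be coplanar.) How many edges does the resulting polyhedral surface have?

63

A nonagonal bipyramid: V=11, E=27, F=18.
Attach a nonagonal pyramid (V=10, E=18, F=10) along a 3-gon: merge 3 vertices and 3 edges, delete both glued faces → V=18, E=42, F=26.
Attach a hexagonal antiprism (V=12, E=24, F=14) along a 3-gon: merge 3 vertices and 3 edges, delete both glued faces → V=27, E=63, F=38.
Check: V − E + F = 27 − 63 + 38 = 2.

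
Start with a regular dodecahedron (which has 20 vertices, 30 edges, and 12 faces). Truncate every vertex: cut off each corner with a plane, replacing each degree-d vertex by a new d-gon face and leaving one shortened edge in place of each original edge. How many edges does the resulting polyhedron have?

Truncation replaces each original edge-end by a new vertex, so V′ = 2E = 60.
Each original edge survives, and each old vertex of degree d contributes d new edges; summing degrees gives Σd = 2E, so E′ = E + 2E = 3E = 90.
Each original face survives and each original vertex becomes one new face: F′ = F + V = 32.

90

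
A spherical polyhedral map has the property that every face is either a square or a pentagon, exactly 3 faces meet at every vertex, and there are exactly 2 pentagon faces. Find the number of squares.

Let x be the number of squares; then F = 2 + x.
Edge–face incidences: 2E = 5·2 + 4·x = 10 + 4x.
Every vertex has degree 3, so 3V = 2E.
Euler: V − E + F = 2 ⇒ (2E)/3 − E + (2 + x) = 2.
Multiply by 6: 2·(2E) − 3·(2E) + 6·(2 + x) = 12, i.e. 12 + 6x − (10 + 4x) = 12.
Collecting terms: 2x + 2 = 12, so 2x = 10, so x = 5.
Then 2E = 10 + 4·5 = 30, so E = 15, V = 2E/3 = 10, F = 2 + 5 = 7.

5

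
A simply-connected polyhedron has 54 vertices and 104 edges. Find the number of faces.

52

Here V − E + F = 2.
F = 2 − V + E = 2 − 54 + 104 = 52.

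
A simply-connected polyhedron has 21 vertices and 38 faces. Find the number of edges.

57

Here V − E + F = 2.
E = V + F − (2) = 21 + 38 − (2) = 57.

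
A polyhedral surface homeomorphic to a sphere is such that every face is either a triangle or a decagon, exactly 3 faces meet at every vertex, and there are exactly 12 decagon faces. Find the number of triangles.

Let x be the number of triangles; then F = 12 + x.
Edge–face incidences: 2E = 10·12 + 3·x = 120 + 3x.
Every vertex has degree 3, so 3V = 2E.
Euler: V − E + F = 2 ⇒ (2E)/3 − E + (12 + x) = 2.
Multiply by 6: 2·(2E) − 3·(2E) + 6·(12 + x) = 12, i.e. 72 + 6x − (120 + 3x) = 12.
Collecting terms: 3x − 48 = 12, so 3x = 60, so x = 20.
Then 2E = 120 + 3·20 = 180, so E = 90, V = 2E/3 = 60, F = 12 + 20 = 32.

20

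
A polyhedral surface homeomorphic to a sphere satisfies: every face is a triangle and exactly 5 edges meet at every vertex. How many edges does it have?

30

Each face has 3 edges and each edge borders two faces, so 2E = 3F.
Each vertex has degree 5, so 5V = 2E and hence V = 3F/5.
Euler: V − E + F = 2 ⇒ (3F/5) − (3F/2) + F = 2.
Multiply by 10: (6 − 15 + 10)F = 20, i.e. 1F = 20.
So F = 20, E = 3·20/2 = 30, V = 3·20/5 = 12.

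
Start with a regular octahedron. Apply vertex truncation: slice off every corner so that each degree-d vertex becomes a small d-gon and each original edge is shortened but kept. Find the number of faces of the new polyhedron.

14

The base solid has V = 6, E = 12, F = 8.
Truncation replaces each original edge-end by a new vertex, so V′ = 2E = 24.
Each original edge survives, and each old vertex of degree d contributes d new edges; summing degrees gives Σd = 2E, so E′ = E + 2E = 3E = 36.
Each original face survives and each original vertex becomes one new face: F′ = F + V = 14.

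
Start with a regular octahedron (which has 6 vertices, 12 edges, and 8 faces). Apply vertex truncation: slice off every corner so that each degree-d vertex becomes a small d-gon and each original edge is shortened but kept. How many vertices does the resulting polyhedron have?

Truncation replaces each original edge-end by a new vertex, so V′ = 2E = 24.
Each original edge survives, and each old vertex of degree d contributes d new edges; summing degrees gives Σd = 2E, so E′ = E + 2E = 3E = 36.
Each original face survives and each original vertex becomes one new face: F′ = F + V = 14.

24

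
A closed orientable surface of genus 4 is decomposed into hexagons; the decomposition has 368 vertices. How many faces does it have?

187

χ = 2 − 2·4 = -6, and every face is a hexagon so 6F = 2E.
V − E + F = -6 with E = 6F/2 gives 368 − (6/2 − 1)·F = -6, so F = 187 and E = 561.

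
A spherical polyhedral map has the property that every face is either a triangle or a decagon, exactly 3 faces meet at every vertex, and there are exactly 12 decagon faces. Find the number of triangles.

20

Let x be the number of triangles; then F = 12 + x.
Edge–face incidences: 2E = 10·12 + 3·x = 120 + 3x.
Every vertex has degree 3, so 3V = 2E.
Euler: V − E + F = 2 ⇒ (2E)/3 − E + (12 + x) = 2.
Multiply by 6: 2·(2E) − 3·(2E) + 6·(12 + x) = 12, i.e. 72 + 6x − (120 + 3x) = 12.
Collecting terms: 3x − 48 = 12, so 3x = 60, so x = 20.
Then 2E = 120 + 3·20 = 180, so E = 90, V = 2E/3 = 60, F = 12 + 20 = 32.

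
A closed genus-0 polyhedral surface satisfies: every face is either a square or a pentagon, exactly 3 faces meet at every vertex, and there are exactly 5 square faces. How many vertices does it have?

Let x be the number of pentagons; then F = 5 + x.
Edge–face incidences: 2E = 4·5 + 5·x = 20 + 5x.
Every vertex has degree 3, so 3V = 2E.
Euler: V − E + F = 2 ⇒ (2E)/3 − E + (5 + x) = 2.
Multiply by 6: 2·(2E) − 3·(2E) + 6·(5 + x) = 12, i.e. 30 + 6x − (20 + 5x) = 12.
Collecting terms: x + 10 = 12, so x = 2.
Then 2E = 20 + 5·2 = 30, so E = 15, V = 2E/3 = 10, F = 5 + 2 = 7.

10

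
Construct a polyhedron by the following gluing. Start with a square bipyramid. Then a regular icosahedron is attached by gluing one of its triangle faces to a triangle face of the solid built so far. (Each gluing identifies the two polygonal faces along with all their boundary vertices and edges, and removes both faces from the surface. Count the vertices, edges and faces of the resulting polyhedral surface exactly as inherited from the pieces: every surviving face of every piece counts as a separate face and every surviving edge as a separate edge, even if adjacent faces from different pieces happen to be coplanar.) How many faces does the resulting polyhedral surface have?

26

A square bipyramid: V=6, E=12, F=8.
Attach a regular icosahedron (V=12, E=30, F=20) along a 3-gon: merge 3 vertices and 3 edges, delete both glued faces → V=15, E=39, F=26.
Check: V − E + F = 15 − 39 + 26 = 2.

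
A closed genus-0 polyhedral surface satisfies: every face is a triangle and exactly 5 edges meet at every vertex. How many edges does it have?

30

Each face has 3 edges and each edge borders two faces, so 2E = 3F.
Each vertex has degree 5, so 5V = 2E and hence V = 3F/5.
Euler: V − E + F = 2 ⇒ (3F/5) − (3F/2) + F = 2.
Multiply by 10: (6 − 15 + 10)F = 20, i.e. 1F = 20.
So F = 20, E = 3·20/2 = 30, V = 3·20/5 = 12.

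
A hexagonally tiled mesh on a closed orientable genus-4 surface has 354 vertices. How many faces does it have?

180

χ = 2 − 2·4 = -6, and every face is a hexagon so 6F = 2E.
V − E + F = -6 with E = 6F/2 gives 354 − (6/2 − 1)·F = -6, so F = 180 and E = 540.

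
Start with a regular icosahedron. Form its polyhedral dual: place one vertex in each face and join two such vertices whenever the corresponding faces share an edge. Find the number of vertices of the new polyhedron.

The base solid has V = 12, E = 30, F = 20.
The dual swaps V and F and preserves E: V′ = F = 20, E′ = E = 30, F′ = V = 12.

20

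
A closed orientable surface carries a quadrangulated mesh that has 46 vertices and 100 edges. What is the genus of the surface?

3

Every face is a square and each edge borders two faces, so 4F = 2·100, giving F = 50.
χ = V − E + F = 46 − 100 + 50 = -4.
For a closed orientable surface χ = 2 − 2g, so g = (2 − (-4))/2 = 3.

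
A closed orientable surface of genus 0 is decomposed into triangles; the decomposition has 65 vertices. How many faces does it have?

126

χ = 2 − 2·0 = 2, and every face is a triangle so 3F = 2E.
V − E + F = 2 with E = 3F/2 gives 65 − (3/2 − 1)·F = 2, so F = 126 and E = 189.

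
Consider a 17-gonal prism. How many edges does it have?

51

A prism on an n-gon has two n-gon bases and n rectangular sides: V = 2·17 = 34, E = 3·17 = 51, F = 17 + 2 = 19.
Check: V − E + F = 34 − 51 + 19 = 2.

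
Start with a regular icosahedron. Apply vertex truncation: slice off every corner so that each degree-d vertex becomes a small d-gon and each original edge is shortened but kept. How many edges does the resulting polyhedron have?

90

The base solid has V = 12, E = 30, F = 20.
Truncation replaces each original edge-end by a new vertex, so V′ = 2E = 60.
Each original edge survives, and each old vertex of degree d contributes d new edges; summing degrees gives Σd = 2E, so E′ = E + 2E = 3E = 90.
Each original face survives and each original vertex becomes one new face: F′ = F + V = 32.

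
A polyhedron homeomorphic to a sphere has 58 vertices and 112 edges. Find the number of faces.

Here V − E + F = 2.
F = 2 − V + E = 2 − 58 + 112 = 56.

56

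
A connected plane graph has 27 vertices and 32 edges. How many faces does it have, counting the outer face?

7

Euler's formula for a connected plane graph: V − E + F = 2, so F = 2 − 27 + 32 = 7.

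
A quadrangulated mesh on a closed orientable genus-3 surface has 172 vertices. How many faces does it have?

176

χ = 2 − 2·3 = -4, and every face is a square so 4F = 2E.
V − E + F = -4 with E = 4F/2 gives 172 − (4/2 − 1)·F = -4, so F = 176 and E = 352.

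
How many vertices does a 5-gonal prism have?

10

A prism on an n-gon has two n-gon bases and n rectangular sides: V = 2·5 = 10, E = 3·5 = 15, F = 5 + 2 = 7.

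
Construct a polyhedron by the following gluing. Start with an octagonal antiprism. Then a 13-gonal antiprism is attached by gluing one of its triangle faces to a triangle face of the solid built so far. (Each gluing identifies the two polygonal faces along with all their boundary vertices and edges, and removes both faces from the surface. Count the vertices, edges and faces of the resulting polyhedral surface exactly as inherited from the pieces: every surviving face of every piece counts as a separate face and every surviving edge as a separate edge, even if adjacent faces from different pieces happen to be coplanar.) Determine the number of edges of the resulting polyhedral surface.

81

An octagonal antiprism: V=16, E=32, F=18.
Attach a 13-gonal antiprism (V=26, E=52, F=28) along a 3-gon: merge 3 vertices and 3 edges, delete both glued faces → V=39, E=81, F=44.
Check: V − E + F = 39 − 81 + 44 = 2.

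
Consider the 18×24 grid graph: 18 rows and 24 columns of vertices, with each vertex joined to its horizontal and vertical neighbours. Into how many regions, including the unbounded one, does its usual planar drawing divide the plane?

The grid has V = 18·24 = 432 vertices and E = 18·23 + 24·17 = 822 edges.
F = 2 − V + E = 2 − 432 + 822 = 392.

392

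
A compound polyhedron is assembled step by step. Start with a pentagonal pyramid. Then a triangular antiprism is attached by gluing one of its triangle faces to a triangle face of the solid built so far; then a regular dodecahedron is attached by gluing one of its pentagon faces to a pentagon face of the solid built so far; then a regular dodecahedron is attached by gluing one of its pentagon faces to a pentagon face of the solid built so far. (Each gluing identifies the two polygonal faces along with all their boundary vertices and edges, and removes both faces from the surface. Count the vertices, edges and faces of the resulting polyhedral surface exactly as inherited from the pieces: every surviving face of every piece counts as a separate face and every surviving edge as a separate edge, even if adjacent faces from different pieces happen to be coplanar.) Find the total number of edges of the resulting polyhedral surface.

69

A pentagonal pyramid: V=6, E=10, F=6.
Attach a triangular antiprism (V=6, E=12, F=8) along a 3-gon: merge 3 vertices and 3 edges, delete both glued faces → V=9, E=19, F=12.
Attach a regular dodecahedron (V=20, E=30, F=12) along a 5-gon: merge 5 vertices and 5 edges, delete both glued faces → V=24, E=44, F=22.
Attach a regular dodecahedron (V=20, E=30, F=12) along a 5-gon: merge 5 vertices and 5 edges, delete both glued faces → V=39, E=69, F=32.
Check: V − E + F = 39 − 69 + 32 = 2.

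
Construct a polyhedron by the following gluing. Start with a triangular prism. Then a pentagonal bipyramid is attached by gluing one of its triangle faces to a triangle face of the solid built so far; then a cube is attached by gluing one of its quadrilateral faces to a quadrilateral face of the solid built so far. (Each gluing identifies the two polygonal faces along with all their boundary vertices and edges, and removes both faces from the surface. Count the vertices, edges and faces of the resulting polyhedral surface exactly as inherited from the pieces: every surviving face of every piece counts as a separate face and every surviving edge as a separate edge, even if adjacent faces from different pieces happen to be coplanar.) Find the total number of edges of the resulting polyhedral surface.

29

A triangular prism: V=6, E=9, F=5.
Attach a pentagonal bipyramid (V=7, E=15, F=10) along a 3-gon: merge 3 vertices and 3 edges, delete both glued faces → V=10, E=21, F=13.
Attach a cube (V=8, E=12, F=6) along a 4-gon: merge 4 vertices and 4 edges, delete both glued faces → V=14, E=29, F=17.
Check: V − E + F = 14 − 29 + 17 = 2.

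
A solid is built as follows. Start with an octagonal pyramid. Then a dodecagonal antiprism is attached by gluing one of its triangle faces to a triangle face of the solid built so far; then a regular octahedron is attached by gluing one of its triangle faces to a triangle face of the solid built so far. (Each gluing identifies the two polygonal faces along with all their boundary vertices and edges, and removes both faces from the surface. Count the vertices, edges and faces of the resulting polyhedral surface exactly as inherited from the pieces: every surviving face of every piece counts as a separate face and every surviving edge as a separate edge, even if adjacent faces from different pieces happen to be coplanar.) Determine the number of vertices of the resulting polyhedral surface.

33

An octagonal pyramid: V=9, E=16, F=9.
Attach a dodecagonal antiprism (V=24, E=48, F=26) along a 3-gon: merge 3 vertices and 3 edges, delete both glued faces → V=30, E=61, F=33.
Attach a regular octahedron (V=6, E=12, F=8) along a 3-gon: merge 3 vertices and 3 edges, delete both glued faces → V=33, E=70, F=39.
Check: V − E + F = 33 − 70 + 39 = 2.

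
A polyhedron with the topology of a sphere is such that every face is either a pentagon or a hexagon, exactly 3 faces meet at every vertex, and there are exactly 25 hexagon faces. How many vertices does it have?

Let x be the number of pentagons; then F = 25 + x.
Edge–face incidences: 2E = 6·25 + 5·x = 150 + 5x.
Every vertex has degree 3, so 3V = 2E.
Euler: V − E + F = 2 ⇒ (2E)/3 − E + (25 + x) = 2.
Multiply by 6: 2·(2E) − 3·(2E) + 6·(25 + x) = 12, i.e. 150 + 6x − (150 + 5x) = 12.
Collecting terms: x = 12.
Then 2E = 150 + 5·12 = 210, so E = 105, V = 2E/3 = 70, F = 25 + 12 = 37.

70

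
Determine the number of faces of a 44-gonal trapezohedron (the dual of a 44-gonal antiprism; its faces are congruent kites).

The n-trapezohedron (dual of the n-antiprism) has V = 2·44 + 2 = 90, E = 4·44 = 176, F = 2·44 = 88.

88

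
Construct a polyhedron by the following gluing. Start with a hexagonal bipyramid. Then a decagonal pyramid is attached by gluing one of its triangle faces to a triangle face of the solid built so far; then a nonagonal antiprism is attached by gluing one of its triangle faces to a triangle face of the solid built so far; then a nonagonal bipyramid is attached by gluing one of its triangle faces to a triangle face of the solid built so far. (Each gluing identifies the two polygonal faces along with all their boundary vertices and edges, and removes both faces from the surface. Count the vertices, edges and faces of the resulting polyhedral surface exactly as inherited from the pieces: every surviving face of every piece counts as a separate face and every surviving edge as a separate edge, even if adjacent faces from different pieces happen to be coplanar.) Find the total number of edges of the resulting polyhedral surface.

92

A hexagonal bipyramid: V=8, E=18, F=12.
Attach a decagonal pyramid (V=11, E=20, F=11) along a 3-gon: merge 3 vertices and 3 edges, delete both glued faces → V=16, E=35, F=21.
Attach a nonagonal antiprism (V=18, E=36, F=20) along a 3-gon: merge 3 vertices and 3 edges, delete both glued faces → V=31, E=68, F=39.
Attach a nonagonal bipyramid (V=11, E=27, F=18) along a 3-gon: merge 3 vertices and 3 edges, delete both glued faces → V=39, E=92, F=55.
Check: V − E + F = 39 − 92 + 55 = 2.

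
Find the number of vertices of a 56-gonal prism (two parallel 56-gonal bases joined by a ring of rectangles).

112

A prism on an n-gon has two n-gon bases and n rectangular sides: V = 2·56 = 112, E = 3·56 = 168, F = 56 + 2 = 58.
Check: V − E + F = 112 − 168 + 58 = 2.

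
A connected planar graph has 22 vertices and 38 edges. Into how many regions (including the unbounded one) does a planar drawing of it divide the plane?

Euler's formula for a connected plane graph: V − E + F = 2, so F = 2 − 22 + 38 = 18.

18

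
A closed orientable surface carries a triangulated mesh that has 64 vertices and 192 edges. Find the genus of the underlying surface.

Every face is a triangle and each edge borders two faces, so 3F = 2·192, giving F = 128.
χ = V − E + F = 64 − 192 + 128 = 0.
For a closed orientable surface χ = 2 − 2g, so g = (2 − (0))/2 = 1.

1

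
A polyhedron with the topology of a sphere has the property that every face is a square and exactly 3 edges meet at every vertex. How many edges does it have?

12

Each face has 4 edges and each edge borders two faces, so 2E = 4F.
Each vertex has degree 3, so 3V = 2E and hence V = 4F/3.
Euler: V − E + F = 2 ⇒ (4F/3) − (4F/2) + F = 2.
Multiply by 6: (8 − 12 + 6)F = 12, i.e. 2F = 12.
So F = 6, E = 4·6/2 = 12, V = 4·6/3 = 8.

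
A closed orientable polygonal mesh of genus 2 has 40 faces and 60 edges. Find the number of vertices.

18

For a closed orientable surface of genus 2, χ = 2 − 2·2 = -2.
V = -2 + E − F = -2 + 60 − 40 = 18.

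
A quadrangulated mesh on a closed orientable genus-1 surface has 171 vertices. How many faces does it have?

171

χ = 2 − 2·1 = 0, and every face is a square so 4F = 2E.
V − E + F = 0 with E = 4F/2 gives 171 − (4/2 − 1)·F = 0, so F = 171 and E = 342.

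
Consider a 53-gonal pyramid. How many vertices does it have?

A pyramid on an n-gon base has one n-gon and n triangles: V = 53 + 1 = 54, E = 2·53 = 106, F = 53 + 1 = 54.
Check: V − E + F = 54 − 106 + 54 = 2.

54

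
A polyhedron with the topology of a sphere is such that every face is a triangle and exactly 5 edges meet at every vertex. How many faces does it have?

Each face has 3 edges and each edge borders two faces, so 2E = 3F.
Each vertex has degree 5, so 5V = 2E and hence V = 3F/5.
Euler: V − E + F = 2 ⇒ (3F/5) − (3F/2) + F = 2.
Multiply by 10: (6 − 15 + 10)F = 20, i.e. 1F = 20.
So F = 20, E = 3·20/2 = 30, V = 3·20/5 = 12.

20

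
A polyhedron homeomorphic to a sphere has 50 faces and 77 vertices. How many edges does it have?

125

Here V − E + F = 2.
E = V + F − (2) = 77 + 50 − (2) = 125.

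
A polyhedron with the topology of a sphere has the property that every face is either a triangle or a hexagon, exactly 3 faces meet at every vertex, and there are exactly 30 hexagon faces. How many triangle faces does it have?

Let x be the number of triangles; then F = 30 + x.
Edge–face incidences: 2E = 6·30 + 3·x = 180 + 3x.
Every vertex has degree 3, so 3V = 2E.
Euler: V − E + F = 2 ⇒ (2E)/3 − E + (30 + x) = 2.
Multiply by 6: 2·(2E) − 3·(2E) + 6·(30 + x) = 12, i.e. 180 + 6x − (180 + 3x) = 12.
Collecting terms: 3x = 12, so x = 4.
Then 2E = 180 + 3·4 = 192, so E = 96, V = 2E/3 = 64, F = 30 + 4 = 34.

4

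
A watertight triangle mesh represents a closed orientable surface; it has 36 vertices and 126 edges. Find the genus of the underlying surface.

Every face is a triangle and each edge borders two faces, so 3F = 2·126, giving F = 84.
χ = V − E + F = 36 − 126 + 84 = -6.
For a closed orientable surface χ = 2 − 2g, so g = (2 − (-6))/2 = 4.

4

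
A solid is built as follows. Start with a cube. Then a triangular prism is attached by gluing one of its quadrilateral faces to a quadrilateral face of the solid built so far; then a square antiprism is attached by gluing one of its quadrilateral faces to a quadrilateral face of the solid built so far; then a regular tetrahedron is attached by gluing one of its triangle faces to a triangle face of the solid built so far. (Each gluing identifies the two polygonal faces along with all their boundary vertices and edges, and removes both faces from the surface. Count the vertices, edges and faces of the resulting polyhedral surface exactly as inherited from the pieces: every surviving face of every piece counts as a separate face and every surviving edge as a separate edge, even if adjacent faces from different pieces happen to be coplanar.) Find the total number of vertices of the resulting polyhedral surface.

A cube: V=8, E=12, F=6.
Attach a triangular prism (V=6, E=9, F=5) along a 4-gon: merge 4 vertices and 4 edges, delete both glued faces → V=10, E=17, F=9.
Attach a square antiprism (V=8, E=16, F=10) along a 4-gon: merge 4 vertices and 4 edges, delete both glued faces → V=14, E=29, F=17.
Attach a regular tetrahedron (V=4, E=6, F=4) along a 3-gon: merge 3 vertices and 3 edges, delete both glued faces → V=15, E=32, F=19.
Check: V − E + F = 15 − 32 + 19 = 2.

15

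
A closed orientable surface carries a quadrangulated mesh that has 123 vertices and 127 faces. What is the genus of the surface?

3

Every face is a square, so 2E = 4·127 = 508, giving E = 254.
χ = V − E + F = 123 − 254 + 127 = -4.
For a closed orientable surface χ = 2 − 2g, so g = (2 − (-4))/2 = 3.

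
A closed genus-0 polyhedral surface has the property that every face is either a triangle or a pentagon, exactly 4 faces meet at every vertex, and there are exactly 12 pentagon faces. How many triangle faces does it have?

20

Let x be the number of triangles; then F = 12 + x.
Edge–face incidences: 2E = 5·12 + 3·x = 60 + 3x.
Every vertex has degree 4, so 4V = 2E.
Euler: V − E + F = 2 ⇒ (2E)/4 − E + (12 + x) = 2.
Multiply by 8: 2·(2E) − 4·(2E) + 8·(12 + x) = 16, i.e. 96 + 8x − 2·(60 + 3x) = 16.
Collecting terms: 2x − 24 = 16, so 2x = 40, so x = 20.
Then 2E = 60 + 3·20 = 120, so E = 60, V = 2E/4 = 30, F = 12 + 20 = 32.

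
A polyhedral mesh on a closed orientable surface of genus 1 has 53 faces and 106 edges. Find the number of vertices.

53

For a closed orientable surface of genus 1, χ = 2 − 2·1 = 0.
V = 0 + E − F = 0 + 106 − 53 = 53.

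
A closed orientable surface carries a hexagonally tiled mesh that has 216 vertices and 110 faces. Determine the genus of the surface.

Every face is a hexagon, so 2E = 6·110 = 660, giving E = 330.
χ = V − E + F = 216 − 330 + 110 = -4.
For a closed orientable surface χ = 2 − 2g, so g = (2 − (-4))/2 = 3.

3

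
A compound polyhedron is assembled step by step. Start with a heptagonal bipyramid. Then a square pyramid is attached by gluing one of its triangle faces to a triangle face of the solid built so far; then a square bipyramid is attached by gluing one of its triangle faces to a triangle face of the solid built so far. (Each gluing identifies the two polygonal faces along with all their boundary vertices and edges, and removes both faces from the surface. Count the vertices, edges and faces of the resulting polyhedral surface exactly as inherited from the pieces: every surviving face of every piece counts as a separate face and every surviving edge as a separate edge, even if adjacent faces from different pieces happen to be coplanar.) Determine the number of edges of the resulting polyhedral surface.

35

A heptagonal bipyramid: V=9, E=21, F=14.
Attach a square pyramid (V=5, E=8, F=5) along a 3-gon: merge 3 vertices and 3 edges, delete both glued faces → V=11, E=26, F=17.
Attach a square bipyramid (V=6, E=12, F=8) along a 3-gon: merge 3 vertices and 3 edges, delete both glued faces → V=14, E=35, F=23.
Check: V − E + F = 14 − 35 + 23 = 2.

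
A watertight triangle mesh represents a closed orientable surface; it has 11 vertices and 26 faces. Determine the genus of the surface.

Every face is a triangle, so 2E = 3·26 = 78, giving E = 39.
χ = V − E + F = 11 − 39 + 26 = -2.
For a closed orientable surface χ = 2 − 2g, so g = (2 − (-2))/2 = 2.

2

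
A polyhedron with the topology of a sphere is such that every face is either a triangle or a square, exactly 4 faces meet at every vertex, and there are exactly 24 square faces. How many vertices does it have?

30

Let x be the number of triangles; then F = 24 + x.
Edge–face incidences: 2E = 4·24 + 3·x = 96 + 3x.
Every vertex has degree 4, so 4V = 2E.
Euler: V − E + F = 2 ⇒ (2E)/4 − E + (24 + x) = 2.
Multiply by 8: 2·(2E) − 4·(2E) + 8·(24 + x) = 16, i.e. 192 + 8x − 2·(96 + 3x) = 16.
Collecting terms: 2x = 16, so x = 8.
Then 2E = 96 + 3·8 = 120, so E = 60, V = 2E/4 = 30, F = 24 + 8 = 32.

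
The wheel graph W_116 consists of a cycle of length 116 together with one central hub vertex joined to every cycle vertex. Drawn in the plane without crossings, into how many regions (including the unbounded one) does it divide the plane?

W_116 has V = 116 + 1 = 117 vertices and E = 2·116 = 232 edges.
By Euler's formula F = 2 − V + E = 2 − 117 + 232 = 117.

117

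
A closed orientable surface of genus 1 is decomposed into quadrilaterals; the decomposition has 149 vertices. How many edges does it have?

298

χ = 2 − 2·1 = 0, and every face is a square so 4F = 2E.
V − E + F = 0 with E = 4F/2 gives 149 − (4/2 − 1)·F = 0, so F = 149 and E = 298.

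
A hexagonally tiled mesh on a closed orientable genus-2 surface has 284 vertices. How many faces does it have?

143

χ = 2 − 2·2 = -2, and every face is a hexagon so 6F = 2E.
V − E + F = -2 with E = 6F/2 gives 284 − (6/2 − 1)·F = -2, so F = 143 and E = 429.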